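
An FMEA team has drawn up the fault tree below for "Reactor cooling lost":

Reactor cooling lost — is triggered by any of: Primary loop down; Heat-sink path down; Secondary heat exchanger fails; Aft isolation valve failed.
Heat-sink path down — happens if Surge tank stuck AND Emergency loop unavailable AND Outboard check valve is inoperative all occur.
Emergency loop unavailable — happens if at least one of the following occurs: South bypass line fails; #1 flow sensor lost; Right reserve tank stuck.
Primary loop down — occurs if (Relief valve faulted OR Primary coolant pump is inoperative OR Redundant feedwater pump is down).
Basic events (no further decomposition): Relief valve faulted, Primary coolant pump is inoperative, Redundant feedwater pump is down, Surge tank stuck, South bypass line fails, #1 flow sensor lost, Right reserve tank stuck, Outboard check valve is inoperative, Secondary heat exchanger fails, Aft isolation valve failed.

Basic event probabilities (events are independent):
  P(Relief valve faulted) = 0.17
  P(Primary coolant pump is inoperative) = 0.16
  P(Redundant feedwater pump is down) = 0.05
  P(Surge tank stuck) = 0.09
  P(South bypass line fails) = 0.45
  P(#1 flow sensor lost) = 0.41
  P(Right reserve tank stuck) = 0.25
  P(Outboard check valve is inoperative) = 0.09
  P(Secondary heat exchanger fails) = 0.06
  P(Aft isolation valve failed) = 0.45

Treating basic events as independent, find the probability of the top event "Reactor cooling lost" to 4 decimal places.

0.6597

P(Primary loop down) [OR] = 1 − (1−0.17) × (1−0.16) × (1−0.05) = 0.337660
P(Emergency loop unavailable) [OR] = 1 − (1−0.45) × (1−0.41) × (1−0.25) = 0.756625
P(Heat-sink path down) [AND] = 0.09 × 0.756625 × 0.09 = 0.006129
P(Reactor cooling lost) [OR] = 1 − (1−0.337660) × (1−0.006129) × (1−0.06) × (1−0.45) = 0.659669
Rounded to 4 decimal places: P(Reactor cooling lost) ≈ 0.6597.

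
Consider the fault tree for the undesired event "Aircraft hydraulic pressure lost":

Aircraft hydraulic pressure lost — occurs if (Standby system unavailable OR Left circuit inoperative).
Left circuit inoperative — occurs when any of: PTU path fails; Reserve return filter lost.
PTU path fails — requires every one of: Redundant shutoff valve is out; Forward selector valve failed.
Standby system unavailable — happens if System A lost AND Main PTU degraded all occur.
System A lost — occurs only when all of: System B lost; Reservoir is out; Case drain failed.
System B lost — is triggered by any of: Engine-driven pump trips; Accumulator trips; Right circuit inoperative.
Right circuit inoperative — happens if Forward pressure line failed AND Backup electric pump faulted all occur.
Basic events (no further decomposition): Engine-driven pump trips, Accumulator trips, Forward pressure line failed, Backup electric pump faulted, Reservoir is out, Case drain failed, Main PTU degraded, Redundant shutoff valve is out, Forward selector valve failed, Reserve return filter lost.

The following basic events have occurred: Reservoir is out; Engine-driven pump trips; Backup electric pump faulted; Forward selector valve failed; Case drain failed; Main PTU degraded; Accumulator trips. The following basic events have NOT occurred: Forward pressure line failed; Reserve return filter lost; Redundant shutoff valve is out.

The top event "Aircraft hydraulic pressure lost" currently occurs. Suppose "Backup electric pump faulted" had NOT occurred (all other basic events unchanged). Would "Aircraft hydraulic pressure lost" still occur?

Counterfactual: set "Backup electric pump faulted" to not occurred.
Right circuit inoperative [AND]: Forward pressure line failed=not, Backup electric pump faulted=not → not all inputs occur → does not occur.
System B lost [OR]: Engine-driven pump trips=occurs, Accumulator trips=occurs, Right circuit inoperative=not → at least one input occurs → occurs.
System A lost [AND]: System B lost=occurs, Reservoir is out=occurs, Case drain failed=occurs → all inputs occur → occurs.
Standby system unavailable [AND]: System A lost=occurs, Main PTU degraded=occurs → all inputs occur → occurs.
PTU path fails [AND]: Redundant shutoff valve is out=not, Forward selector valve failed=occurs → not all inputs occur → does not occur.
Left circuit inoperative [OR]: PTU path fails=not, Reserve return filter lost=not → no input occurs → does not occur.
Aircraft hydraulic pressure lost [OR]: Standby system unavailable=occurs, Left circuit inoperative=not → at least one input occurs → occurs.

Yes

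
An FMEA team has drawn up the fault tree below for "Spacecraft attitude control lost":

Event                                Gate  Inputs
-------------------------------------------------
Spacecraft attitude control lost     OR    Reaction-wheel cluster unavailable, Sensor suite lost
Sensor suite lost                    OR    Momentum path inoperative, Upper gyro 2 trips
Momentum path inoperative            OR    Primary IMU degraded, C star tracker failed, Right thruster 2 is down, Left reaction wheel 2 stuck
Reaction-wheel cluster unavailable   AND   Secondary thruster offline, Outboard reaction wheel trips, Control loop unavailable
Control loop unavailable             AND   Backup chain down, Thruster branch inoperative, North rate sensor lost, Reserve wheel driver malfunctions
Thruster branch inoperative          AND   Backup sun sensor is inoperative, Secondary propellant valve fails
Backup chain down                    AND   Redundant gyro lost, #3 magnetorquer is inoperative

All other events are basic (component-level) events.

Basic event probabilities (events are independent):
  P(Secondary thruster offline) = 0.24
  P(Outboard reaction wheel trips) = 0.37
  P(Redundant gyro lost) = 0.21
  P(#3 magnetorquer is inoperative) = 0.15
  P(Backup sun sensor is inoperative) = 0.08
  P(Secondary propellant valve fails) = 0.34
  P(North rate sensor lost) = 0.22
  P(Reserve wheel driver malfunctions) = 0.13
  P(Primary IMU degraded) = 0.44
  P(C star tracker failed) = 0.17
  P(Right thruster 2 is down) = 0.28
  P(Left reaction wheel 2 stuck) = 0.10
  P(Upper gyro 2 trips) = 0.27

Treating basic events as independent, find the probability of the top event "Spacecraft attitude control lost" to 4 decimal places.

0.7801

P(Backup chain down) [AND] = 0.21 × 0.15 = 0.031500
P(Thruster branch inoperative) [AND] = 0.08 × 0.34 = 0.027200
P(Control loop unavailable) [AND] = 0.031500 × 0.027200 × 0.22 × 0.13 = 0.000025
P(Reaction-wheel cluster unavailable) [AND] = 0.24 × 0.37 × 0.000025 = 0.000002
P(Momentum path inoperative) [OR] = 1 − (1−0.44) × (1−0.17) × (1−0.28) × (1−0.10) = 0.698810
P(Sensor suite lost) [OR] = 1 − (1−0.698810) × (1−0.27) = 0.780131
P(Spacecraft attitude control lost) [OR] = 1 − (1−0.000002) × (1−0.780131) = 0.780131
Rounded to 4 decimal places: P(Spacecraft attitude control lost) ≈ 0.7801.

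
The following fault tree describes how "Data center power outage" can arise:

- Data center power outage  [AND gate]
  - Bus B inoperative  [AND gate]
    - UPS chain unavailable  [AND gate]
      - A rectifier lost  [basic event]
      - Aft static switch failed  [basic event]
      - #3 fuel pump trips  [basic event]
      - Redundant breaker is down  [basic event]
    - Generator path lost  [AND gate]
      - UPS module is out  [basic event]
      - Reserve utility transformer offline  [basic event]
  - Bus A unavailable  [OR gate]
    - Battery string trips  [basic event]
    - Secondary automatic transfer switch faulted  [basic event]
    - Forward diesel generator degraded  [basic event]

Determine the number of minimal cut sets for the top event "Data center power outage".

UPS chain unavailable [AND]: one cut set from each child combined → 1 × 1 × 1 × 1 = 1 cut set(s).
Generator path lost [AND]: one cut set from each child combined → 1 × 1 = 1 cut set(s).
Bus B inoperative [AND]: one cut set from each child combined → 1 × 1 = 1 cut set(s).
Bus A unavailable [OR]: union of children's cut sets → 3 cut set(s).
Data center power outage [AND]: one cut set from each child combined → 1 × 3 = 3 cut set(s).
Minimal cut sets: {#3 fuel pump trips, A rectifier lost, Aft static switch failed, Battery string trips, Redundant breaker is down, Reserve utility transformer offline, UPS module is out}; {#3 fuel pump trips, A rectifier lost, Aft static switch failed, Redundant breaker is down, Reserve utility transformer offline, Secondary automatic transfer switch faulted, UPS module is out}; {#3 fuel pump trips, A rectifier lost, Aft static switch failed, Forward diesel generator degraded, Redundant breaker is down, Reserve utility transformer offline, UPS module is out}.

3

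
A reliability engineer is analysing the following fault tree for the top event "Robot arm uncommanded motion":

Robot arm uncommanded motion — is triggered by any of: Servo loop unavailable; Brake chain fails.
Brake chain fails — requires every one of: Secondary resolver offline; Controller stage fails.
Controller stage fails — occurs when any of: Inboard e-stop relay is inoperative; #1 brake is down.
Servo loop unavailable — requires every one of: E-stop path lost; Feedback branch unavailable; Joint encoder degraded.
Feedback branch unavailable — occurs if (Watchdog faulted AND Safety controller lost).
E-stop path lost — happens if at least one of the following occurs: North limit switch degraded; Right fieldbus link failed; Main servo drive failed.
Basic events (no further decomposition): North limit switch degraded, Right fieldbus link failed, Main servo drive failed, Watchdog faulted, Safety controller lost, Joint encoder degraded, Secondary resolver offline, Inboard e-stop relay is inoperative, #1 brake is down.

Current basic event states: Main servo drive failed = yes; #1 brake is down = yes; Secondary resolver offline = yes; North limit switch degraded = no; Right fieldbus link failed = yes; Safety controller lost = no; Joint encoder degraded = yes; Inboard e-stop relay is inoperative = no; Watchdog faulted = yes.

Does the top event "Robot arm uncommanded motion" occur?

Yes

E-stop path lost [OR]: North limit switch degraded=not, Right fieldbus link failed=occurs, Main servo drive failed=occurs → at least one input occurs → occurs.
Feedback branch unavailable [AND]: Watchdog faulted=occurs, Safety controller lost=not → not all inputs occur → does not occur.
Servo loop unavailable [AND]: E-stop path lost=occurs, Feedback branch unavailable=not, Joint encoder degraded=occurs → not all inputs occur → does not occur.
Controller stage fails [OR]: Inboard e-stop relay is inoperative=not, #1 brake is down=occurs → at least one input occurs → occurs.
Brake chain fails [AND]: Secondary resolver offline=occurs, Controller stage fails=occurs → all inputs occur → occurs.
Robot arm uncommanded motion [OR]: Servo loop unavailable=not, Brake chain fails=occurs → at least one input occurs → occurs.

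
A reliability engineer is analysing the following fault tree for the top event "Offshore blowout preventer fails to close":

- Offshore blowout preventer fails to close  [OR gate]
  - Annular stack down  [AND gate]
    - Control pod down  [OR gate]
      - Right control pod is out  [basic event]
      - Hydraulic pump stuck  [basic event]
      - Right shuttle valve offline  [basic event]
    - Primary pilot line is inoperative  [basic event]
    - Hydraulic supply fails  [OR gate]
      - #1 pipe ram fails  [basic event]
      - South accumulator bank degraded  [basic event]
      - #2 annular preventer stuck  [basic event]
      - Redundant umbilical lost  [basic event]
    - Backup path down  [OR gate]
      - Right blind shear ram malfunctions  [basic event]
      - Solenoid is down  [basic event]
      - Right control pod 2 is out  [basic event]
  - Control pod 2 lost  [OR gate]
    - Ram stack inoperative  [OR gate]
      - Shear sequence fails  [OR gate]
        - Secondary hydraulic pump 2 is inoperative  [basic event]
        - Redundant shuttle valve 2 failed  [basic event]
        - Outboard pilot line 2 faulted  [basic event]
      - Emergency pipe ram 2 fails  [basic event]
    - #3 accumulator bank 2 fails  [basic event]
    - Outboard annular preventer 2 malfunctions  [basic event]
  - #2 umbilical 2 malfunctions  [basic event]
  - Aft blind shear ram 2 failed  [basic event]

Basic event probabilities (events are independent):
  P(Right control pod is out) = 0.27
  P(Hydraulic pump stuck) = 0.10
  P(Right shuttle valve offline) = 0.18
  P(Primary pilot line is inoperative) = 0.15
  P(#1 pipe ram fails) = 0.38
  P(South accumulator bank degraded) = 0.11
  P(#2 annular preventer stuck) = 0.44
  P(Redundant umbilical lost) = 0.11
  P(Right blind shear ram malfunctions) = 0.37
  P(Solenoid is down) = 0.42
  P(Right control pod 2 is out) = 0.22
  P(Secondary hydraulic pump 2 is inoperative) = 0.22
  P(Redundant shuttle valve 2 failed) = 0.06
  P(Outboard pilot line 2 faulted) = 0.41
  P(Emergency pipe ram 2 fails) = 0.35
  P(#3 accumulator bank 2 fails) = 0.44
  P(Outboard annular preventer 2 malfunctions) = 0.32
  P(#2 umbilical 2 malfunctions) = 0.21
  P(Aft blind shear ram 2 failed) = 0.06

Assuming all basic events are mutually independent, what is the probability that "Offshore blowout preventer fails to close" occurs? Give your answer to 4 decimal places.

P(Control pod down) [OR] = 1 − (1−0.27) × (1−0.10) × (1−0.18) = 0.461260
P(Hydraulic supply fails) [OR] = 1 − (1−0.38) × (1−0.11) × (1−0.44) × (1−0.11) = 0.724983
P(Backup path down) [OR] = 1 − (1−0.37) × (1−0.42) × (1−0.22) = 0.714988
P(Annular stack down) [AND] = 0.461260 × 0.15 × 0.724983 × 0.714988 = 0.035864
P(Shear sequence fails) [OR] = 1 − (1−0.22) × (1−0.06) × (1−0.41) = 0.567412
P(Ram stack inoperative) [OR] = 1 − (1−0.567412) × (1−0.35) = 0.718818
P(Control pod 2 lost) [OR] = 1 − (1−0.718818) × (1−0.44) × (1−0.32) = 0.892926
P(Offshore blowout preventer fails to close) [OR] = 1 − (1−0.035864) × (1−0.892926) × (1−0.21) × (1−0.06) = 0.923339
Rounded to 4 decimal places: P(Offshore blowout preventer fails to close) ≈ 0.9233.

0.9233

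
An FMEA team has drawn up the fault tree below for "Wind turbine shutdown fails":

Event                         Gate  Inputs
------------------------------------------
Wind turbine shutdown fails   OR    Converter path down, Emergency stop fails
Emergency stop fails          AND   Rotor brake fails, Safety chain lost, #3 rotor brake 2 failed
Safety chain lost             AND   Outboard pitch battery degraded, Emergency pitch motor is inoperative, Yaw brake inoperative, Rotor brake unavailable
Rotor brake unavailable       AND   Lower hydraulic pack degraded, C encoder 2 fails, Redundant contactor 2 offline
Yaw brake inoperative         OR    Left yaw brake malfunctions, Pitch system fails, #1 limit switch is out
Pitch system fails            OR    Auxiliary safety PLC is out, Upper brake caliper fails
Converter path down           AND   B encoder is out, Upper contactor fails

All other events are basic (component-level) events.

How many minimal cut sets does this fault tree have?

Converter path down [AND]: one cut set from each child combined → 1 × 1 = 1 cut set(s).
Pitch system fails [OR]: union of children's cut sets → 2 cut set(s).
Yaw brake inoperative [OR]: union of children's cut sets → 4 cut set(s).
Rotor brake unavailable [AND]: one cut set from each child combined → 1 × 1 × 1 = 1 cut set(s).
Safety chain lost [AND]: one cut set from each child combined → 1 × 1 × 4 × 1 = 4 cut set(s).
Emergency stop fails [AND]: one cut set from each child combined → 1 × 4 × 1 = 4 cut set(s).
Wind turbine shutdown fails [OR]: union of children's cut sets → 5 cut set(s).
Minimal cut sets: {B encoder is out, Upper contactor fails}; {#3 rotor brake 2 failed, C encoder 2 fails, Emergency pitch motor is inoperative, Left yaw brake malfunctions, Lower hydraulic pack degraded, Outboard pitch battery degraded, Redundant contactor 2 offline, Rotor brake fails}; {#3 rotor brake 2 failed, Auxiliary safety PLC is out, C encoder 2 fails, Emergency pitch motor is inoperative, Lower hydraulic pack degraded, Outboard pitch battery degraded, Redundant contactor 2 offline, Rotor brake fails}; {#3 rotor brake 2 failed, C encoder 2 fails, Emergency pitch motor is inoperative, Lower hydraulic pack degraded, Outboard pitch battery degraded, Redundant contactor 2 offline, Rotor brake fails, Upper brake caliper fails}; {#1 limit switch is out, #3 rotor brake 2 failed, C encoder 2 fails, Emergency pitch motor is inoperative, Lower hydraulic pack degraded, Outboard pitch battery degraded, Redundant contactor 2 offline, Rotor brake fails}.

5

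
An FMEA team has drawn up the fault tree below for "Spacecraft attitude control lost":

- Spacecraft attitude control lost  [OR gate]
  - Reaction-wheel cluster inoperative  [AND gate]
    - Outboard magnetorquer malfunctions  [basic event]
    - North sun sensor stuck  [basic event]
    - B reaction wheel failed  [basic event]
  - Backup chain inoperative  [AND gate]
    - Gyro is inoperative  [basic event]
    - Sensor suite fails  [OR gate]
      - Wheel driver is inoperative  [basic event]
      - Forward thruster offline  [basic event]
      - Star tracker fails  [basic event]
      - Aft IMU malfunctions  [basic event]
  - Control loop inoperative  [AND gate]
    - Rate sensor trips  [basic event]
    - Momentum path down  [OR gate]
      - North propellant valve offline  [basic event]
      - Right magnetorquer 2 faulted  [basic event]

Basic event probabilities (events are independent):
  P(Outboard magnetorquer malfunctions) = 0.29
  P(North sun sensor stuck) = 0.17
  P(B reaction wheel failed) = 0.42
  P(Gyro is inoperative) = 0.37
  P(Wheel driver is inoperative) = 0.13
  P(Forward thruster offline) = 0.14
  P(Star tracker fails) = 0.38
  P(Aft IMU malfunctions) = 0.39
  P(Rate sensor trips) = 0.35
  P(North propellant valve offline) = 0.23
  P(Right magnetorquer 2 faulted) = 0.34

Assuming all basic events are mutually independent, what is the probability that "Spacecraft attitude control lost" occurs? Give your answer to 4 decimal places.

0.4044

P(Reaction-wheel cluster inoperative) [AND] = 0.29 × 0.17 × 0.42 = 0.020706
P(Sensor suite fails) [OR] = 1 − (1−0.13) × (1−0.14) × (1−0.38) × (1−0.39) = 0.717031
P(Backup chain inoperative) [AND] = 0.37 × 0.717031 = 0.265301
P(Momentum path down) [OR] = 1 − (1−0.23) × (1−0.34) = 0.491800
P(Control loop inoperative) [AND] = 0.35 × 0.491800 = 0.172130
P(Spacecraft attitude control lost) [OR] = 1 − (1−0.020706) × (1−0.265301) × (1−0.172130) = 0.404359
Rounded to 4 decimal places: P(Spacecraft attitude control lost) ≈ 0.4044.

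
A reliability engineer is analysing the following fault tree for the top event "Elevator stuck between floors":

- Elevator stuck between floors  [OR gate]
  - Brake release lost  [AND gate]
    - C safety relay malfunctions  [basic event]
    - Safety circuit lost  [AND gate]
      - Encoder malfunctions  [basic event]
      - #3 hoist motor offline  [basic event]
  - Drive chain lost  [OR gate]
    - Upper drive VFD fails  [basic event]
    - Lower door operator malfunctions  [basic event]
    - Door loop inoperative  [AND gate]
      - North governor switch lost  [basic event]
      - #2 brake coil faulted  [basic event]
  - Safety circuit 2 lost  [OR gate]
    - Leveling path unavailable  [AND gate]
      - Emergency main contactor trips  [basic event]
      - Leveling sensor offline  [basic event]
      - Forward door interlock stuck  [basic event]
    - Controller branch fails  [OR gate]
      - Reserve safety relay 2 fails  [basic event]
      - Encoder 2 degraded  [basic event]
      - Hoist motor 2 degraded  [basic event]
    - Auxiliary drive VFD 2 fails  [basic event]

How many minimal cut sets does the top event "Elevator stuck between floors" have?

9

Safety circuit lost [AND]: one cut set from each child combined → 1 × 1 = 1 cut set(s).
Brake release lost [AND]: one cut set from each child combined → 1 × 1 = 1 cut set(s).
Door loop inoperative [AND]: one cut set from each child combined → 1 × 1 = 1 cut set(s).
Drive chain lost [OR]: union of children's cut sets → 3 cut set(s).
Leveling path unavailable [AND]: one cut set from each child combined → 1 × 1 × 1 = 1 cut set(s).
Controller branch fails [OR]: union of children's cut sets → 3 cut set(s).
Safety circuit 2 lost [OR]: union of children's cut sets → 5 cut set(s).
Elevator stuck between floors [OR]: union of children's cut sets → 9 cut set(s).
Minimal cut sets: {#3 hoist motor offline, C safety relay malfunctions, Encoder malfunctions}; {Upper drive VFD fails}; {Lower door operator malfunctions}; {#2 brake coil faulted, North governor switch lost}; {Emergency main contactor trips, Forward door interlock stuck, Leveling sensor offline}; {Reserve safety relay 2 fails}; {Encoder 2 degraded}; {Hoist motor 2 degraded}; {Auxiliary drive VFD 2 fails}.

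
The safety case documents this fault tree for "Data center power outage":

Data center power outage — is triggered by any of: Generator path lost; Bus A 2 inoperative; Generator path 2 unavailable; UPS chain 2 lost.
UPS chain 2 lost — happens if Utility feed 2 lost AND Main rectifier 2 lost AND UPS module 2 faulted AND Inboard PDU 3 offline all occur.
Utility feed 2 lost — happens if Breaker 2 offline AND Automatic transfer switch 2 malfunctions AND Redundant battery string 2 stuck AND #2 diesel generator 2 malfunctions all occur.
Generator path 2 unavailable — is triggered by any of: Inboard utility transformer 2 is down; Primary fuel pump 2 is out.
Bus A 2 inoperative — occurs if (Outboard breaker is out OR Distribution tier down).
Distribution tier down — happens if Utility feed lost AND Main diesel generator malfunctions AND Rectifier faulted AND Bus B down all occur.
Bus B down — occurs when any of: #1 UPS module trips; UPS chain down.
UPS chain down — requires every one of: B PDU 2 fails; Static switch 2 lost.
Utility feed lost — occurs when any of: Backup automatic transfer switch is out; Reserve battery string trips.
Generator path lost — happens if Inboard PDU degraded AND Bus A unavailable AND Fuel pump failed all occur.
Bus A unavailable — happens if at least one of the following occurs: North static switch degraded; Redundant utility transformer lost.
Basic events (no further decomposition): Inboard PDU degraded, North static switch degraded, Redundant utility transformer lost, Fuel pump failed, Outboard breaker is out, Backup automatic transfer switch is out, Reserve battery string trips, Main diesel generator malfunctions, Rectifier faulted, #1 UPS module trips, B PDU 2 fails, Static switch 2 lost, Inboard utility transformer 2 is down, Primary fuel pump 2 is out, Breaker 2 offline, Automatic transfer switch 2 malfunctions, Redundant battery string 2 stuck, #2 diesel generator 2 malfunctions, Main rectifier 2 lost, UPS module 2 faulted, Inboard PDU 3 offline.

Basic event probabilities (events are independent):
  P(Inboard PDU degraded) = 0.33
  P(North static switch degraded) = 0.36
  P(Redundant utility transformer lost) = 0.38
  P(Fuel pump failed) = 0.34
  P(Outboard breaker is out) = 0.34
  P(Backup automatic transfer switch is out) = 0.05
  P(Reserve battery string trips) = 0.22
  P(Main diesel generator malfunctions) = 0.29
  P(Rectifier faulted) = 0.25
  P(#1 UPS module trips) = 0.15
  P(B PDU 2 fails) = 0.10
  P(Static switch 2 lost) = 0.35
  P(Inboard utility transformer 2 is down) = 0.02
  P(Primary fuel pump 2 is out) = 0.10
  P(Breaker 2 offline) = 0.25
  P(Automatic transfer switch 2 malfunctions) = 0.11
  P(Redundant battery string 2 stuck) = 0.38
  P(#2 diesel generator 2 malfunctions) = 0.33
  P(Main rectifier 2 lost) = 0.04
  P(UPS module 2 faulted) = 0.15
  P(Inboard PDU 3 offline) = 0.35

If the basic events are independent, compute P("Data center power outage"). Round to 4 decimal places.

0.4591

P(Bus A unavailable) [OR] = 1 − (1−0.36) × (1−0.38) = 0.603200
P(Generator path lost) [AND] = 0.33 × 0.603200 × 0.34 = 0.067679
P(Utility feed lost) [OR] = 1 − (1−0.05) × (1−0.22) = 0.259000
P(UPS chain down) [AND] = 0.10 × 0.35 = 0.035000
P(Bus B down) [OR] = 1 − (1−0.15) × (1−0.035000) = 0.179750
P(Distribution tier down) [AND] = 0.259000 × 0.29 × 0.25 × 0.179750 = 0.003375
P(Bus A 2 inoperative) [OR] = 1 − (1−0.34) × (1−0.003375) = 0.342228
P(Generator path 2 unavailable) [OR] = 1 − (1−0.02) × (1−0.10) = 0.118000
P(Utility feed 2 lost) [AND] = 0.25 × 0.11 × 0.38 × 0.33 = 0.003449
P(UPS chain 2 lost) [AND] = 0.003449 × 0.04 × 0.15 × 0.35 = 0.000007
P(Data center power outage) [OR] = 1 − (1−0.067679) × (1−0.342228) × (1−0.118000) × (1−0.000007) = 0.459113
Rounded to 4 decimal places: P(Data center power outage) ≈ 0.4591.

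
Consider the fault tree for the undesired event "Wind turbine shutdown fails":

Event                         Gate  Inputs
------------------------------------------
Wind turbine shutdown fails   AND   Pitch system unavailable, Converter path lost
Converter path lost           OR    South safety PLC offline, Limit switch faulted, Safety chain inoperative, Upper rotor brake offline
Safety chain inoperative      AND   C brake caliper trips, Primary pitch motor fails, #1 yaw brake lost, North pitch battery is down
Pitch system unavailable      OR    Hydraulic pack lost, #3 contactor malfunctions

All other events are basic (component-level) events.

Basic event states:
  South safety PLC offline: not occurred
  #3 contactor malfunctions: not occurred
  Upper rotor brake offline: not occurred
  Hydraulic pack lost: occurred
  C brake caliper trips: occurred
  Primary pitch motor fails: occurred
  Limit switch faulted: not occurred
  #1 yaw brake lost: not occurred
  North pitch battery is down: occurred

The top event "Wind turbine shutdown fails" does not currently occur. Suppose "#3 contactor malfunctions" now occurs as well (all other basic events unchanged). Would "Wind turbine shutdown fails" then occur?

Counterfactual: set "#3 contactor malfunctions" to occurred.
Pitch system unavailable [OR]: Hydraulic pack lost=occurs, #3 contactor malfunctions=occurs → at least one input occurs → occurs.
Safety chain inoperative [AND]: C brake caliper trips=occurs, Primary pitch motor fails=occurs, #1 yaw brake lost=not, North pitch battery is down=occurs → not all inputs occur → does not occur.
Converter path lost [OR]: South safety PLC offline=not, Limit switch faulted=not, Safety chain inoperative=not, Upper rotor brake offline=not → no input occurs → does not occur.
Wind turbine shutdown fails [AND]: Pitch system unavailable=occurs, Converter path lost=not → not all inputs occur → does not occur.

No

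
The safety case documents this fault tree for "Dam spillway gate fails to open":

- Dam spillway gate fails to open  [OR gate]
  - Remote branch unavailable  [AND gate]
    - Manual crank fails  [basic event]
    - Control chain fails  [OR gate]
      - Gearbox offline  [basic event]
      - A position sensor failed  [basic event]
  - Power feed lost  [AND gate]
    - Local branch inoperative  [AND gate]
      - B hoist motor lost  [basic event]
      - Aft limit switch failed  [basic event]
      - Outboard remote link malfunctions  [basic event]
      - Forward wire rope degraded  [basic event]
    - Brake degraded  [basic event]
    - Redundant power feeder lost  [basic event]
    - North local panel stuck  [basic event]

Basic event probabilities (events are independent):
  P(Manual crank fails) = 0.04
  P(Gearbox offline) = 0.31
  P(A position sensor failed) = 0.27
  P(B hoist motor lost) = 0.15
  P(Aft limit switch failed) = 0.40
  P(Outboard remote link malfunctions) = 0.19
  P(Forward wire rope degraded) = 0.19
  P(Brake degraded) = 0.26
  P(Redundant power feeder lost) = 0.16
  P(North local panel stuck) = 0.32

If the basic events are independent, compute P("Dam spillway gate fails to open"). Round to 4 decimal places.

P(Control chain fails) [OR] = 1 − (1−0.31) × (1−0.27) = 0.496300
P(Remote branch unavailable) [AND] = 0.04 × 0.496300 = 0.019852
P(Local branch inoperative) [AND] = 0.15 × 0.40 × 0.19 × 0.19 = 0.002166
P(Power feed lost) [AND] = 0.002166 × 0.26 × 0.16 × 0.32 = 0.000029
P(Dam spillway gate fails to open) [OR] = 1 − (1−0.019852) × (1−0.000029) = 0.019880
Rounded to 4 decimal places: P(Dam spillway gate fails to open) ≈ 0.0199.

0.0199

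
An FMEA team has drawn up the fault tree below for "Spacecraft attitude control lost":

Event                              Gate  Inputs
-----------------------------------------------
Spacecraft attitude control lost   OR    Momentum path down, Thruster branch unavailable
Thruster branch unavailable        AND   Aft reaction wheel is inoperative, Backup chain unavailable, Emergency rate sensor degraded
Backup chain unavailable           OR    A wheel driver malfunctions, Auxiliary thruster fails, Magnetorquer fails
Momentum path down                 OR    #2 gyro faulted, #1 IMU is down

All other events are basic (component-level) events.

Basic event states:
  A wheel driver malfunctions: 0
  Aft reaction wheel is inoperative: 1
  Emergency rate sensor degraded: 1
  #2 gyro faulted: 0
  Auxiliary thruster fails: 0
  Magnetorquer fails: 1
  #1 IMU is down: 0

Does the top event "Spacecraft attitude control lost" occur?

Yes

Momentum path down [OR]: #2 gyro faulted=not, #1 IMU is down=not → no input occurs → does not occur.
Backup chain unavailable [OR]: A wheel driver malfunctions=not, Auxiliary thruster fails=not, Magnetorquer fails=occurs → at least one input occurs → occurs.
Thruster branch unavailable [AND]: Aft reaction wheel is inoperative=occurs, Backup chain unavailable=occurs, Emergency rate sensor degraded=occurs → all inputs occur → occurs.
Spacecraft attitude control lost [OR]: Momentum path down=not, Thruster branch unavailable=occurs → at least one input occurs → occurs.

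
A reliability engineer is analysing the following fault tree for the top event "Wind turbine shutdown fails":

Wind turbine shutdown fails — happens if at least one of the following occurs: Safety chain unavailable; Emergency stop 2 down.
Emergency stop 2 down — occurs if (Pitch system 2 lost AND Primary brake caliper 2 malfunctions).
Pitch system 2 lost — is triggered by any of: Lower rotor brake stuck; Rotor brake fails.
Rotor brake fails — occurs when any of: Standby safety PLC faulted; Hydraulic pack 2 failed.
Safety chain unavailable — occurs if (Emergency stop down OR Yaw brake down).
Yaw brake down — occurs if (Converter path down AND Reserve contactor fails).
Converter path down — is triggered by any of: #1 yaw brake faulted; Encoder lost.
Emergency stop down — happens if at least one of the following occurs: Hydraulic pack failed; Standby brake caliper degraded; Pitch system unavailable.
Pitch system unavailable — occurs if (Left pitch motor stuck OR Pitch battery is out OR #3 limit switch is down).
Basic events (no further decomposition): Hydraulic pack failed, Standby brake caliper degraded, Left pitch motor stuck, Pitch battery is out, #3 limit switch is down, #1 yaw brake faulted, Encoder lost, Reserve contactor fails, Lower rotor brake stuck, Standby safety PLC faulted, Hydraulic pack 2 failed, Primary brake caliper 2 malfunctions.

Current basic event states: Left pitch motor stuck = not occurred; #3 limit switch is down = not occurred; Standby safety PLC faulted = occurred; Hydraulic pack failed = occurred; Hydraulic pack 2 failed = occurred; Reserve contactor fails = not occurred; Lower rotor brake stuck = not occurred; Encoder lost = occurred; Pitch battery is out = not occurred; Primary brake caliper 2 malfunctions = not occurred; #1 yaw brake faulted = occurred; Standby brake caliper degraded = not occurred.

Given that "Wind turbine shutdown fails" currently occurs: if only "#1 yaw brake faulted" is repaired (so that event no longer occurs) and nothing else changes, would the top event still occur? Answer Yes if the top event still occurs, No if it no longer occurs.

Yes

Counterfactual: set "#1 yaw brake faulted" to not occurred.
Pitch system unavailable [OR]: Left pitch motor stuck=not, Pitch battery is out=not, #3 limit switch is down=not → no input occurs → does not occur.
Emergency stop down [OR]: Hydraulic pack failed=occurs, Standby brake caliper degraded=not, Pitch system unavailable=not → at least one input occurs → occurs.
Converter path down [OR]: #1 yaw brake faulted=not, Encoder lost=occurs → at least one input occurs → occurs.
Yaw brake down [AND]: Converter path down=occurs, Reserve contactor fails=not → not all inputs occur → does not occur.
Safety chain unavailable [OR]: Emergency stop down=occurs, Yaw brake down=not → at least one input occurs → occurs.
Rotor brake fails [OR]: Standby safety PLC faulted=occurs, Hydraulic pack 2 failed=occurs → at least one input occurs → occurs.
Pitch system 2 lost [OR]: Lower rotor brake stuck=not, Rotor brake fails=occurs → at least one input occurs → occurs.
Emergency stop 2 down [AND]: Pitch system 2 lost=occurs, Primary brake caliper 2 malfunctions=not → not all inputs occur → does not occur.
Wind turbine shutdown fails [OR]: Safety chain unavailable=occurs, Emergency stop 2 down=not → at least one input occurs → occurs.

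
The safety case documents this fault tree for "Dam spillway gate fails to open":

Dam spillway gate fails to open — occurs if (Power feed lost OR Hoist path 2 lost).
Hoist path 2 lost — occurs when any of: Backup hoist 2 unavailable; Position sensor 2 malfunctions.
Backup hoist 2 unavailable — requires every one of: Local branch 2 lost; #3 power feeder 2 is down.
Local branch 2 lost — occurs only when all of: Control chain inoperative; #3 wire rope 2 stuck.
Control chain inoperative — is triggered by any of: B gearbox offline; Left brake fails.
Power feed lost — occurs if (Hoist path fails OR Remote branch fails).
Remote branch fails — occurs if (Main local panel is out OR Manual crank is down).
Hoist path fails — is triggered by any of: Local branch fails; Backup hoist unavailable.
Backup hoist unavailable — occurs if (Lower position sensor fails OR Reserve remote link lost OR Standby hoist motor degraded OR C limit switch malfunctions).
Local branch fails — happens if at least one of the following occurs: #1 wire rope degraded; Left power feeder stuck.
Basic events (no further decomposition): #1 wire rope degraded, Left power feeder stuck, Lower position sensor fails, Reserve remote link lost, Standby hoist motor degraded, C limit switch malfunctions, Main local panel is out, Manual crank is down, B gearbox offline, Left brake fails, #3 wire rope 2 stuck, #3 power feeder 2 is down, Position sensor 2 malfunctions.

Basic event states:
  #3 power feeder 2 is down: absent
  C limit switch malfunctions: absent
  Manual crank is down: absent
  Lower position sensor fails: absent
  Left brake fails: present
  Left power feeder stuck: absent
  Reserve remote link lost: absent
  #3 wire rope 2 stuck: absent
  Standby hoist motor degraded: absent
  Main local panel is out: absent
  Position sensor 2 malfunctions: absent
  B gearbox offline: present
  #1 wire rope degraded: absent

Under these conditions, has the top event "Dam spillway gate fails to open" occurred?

No

Local branch fails [OR]: #1 wire rope degraded=not, Left power feeder stuck=not → no input occurs → does not occur.
Backup hoist unavailable [OR]: Lower position sensor fails=not, Reserve remote link lost=not, Standby hoist motor degraded=not, C limit switch malfunctions=not → no input occurs → does not occur.
Hoist path fails [OR]: Local branch fails=not, Backup hoist unavailable=not → no input occurs → does not occur.
Remote branch fails [OR]: Main local panel is out=not, Manual crank is down=not → no input occurs → does not occur.
Power feed lost [OR]: Hoist path fails=not, Remote branch fails=not → no input occurs → does not occur.
Control chain inoperative [OR]: B gearbox offline=occurs, Left brake fails=occurs → at least one input occurs → occurs.
Local branch 2 lost [AND]: Control chain inoperative=occurs, #3 wire rope 2 stuck=not → not all inputs occur → does not occur.
Backup hoist 2 unavailable [AND]: Local branch 2 lost=not, #3 power feeder 2 is down=not → not all inputs occur → does not occur.
Hoist path 2 lost [OR]: Backup hoist 2 unavailable=not, Position sensor 2 malfunctions=not → no input occurs → does not occur.
Dam spillway gate fails to open [OR]: Power feed lost=not, Hoist path 2 lost=not → no input occurs → does not occur.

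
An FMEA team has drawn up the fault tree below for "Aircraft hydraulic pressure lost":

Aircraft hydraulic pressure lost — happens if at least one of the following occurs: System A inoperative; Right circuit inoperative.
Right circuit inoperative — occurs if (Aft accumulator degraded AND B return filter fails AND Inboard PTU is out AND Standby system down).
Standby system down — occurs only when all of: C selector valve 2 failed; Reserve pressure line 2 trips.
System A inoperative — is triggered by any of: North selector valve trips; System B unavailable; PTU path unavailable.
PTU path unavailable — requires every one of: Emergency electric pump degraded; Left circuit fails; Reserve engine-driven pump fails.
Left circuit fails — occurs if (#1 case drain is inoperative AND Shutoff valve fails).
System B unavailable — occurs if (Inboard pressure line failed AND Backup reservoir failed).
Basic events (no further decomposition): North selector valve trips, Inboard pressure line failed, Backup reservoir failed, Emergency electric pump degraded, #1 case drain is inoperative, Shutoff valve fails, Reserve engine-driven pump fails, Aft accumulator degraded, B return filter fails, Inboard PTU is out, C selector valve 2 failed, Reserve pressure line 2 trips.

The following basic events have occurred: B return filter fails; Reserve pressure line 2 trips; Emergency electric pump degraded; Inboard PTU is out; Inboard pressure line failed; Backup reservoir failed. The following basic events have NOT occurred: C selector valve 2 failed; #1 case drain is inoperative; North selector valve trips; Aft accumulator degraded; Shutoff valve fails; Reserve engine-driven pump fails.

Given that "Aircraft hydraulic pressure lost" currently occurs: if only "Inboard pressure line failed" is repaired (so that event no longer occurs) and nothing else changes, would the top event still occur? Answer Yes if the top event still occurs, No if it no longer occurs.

Counterfactual: set "Inboard pressure line failed" to not occurred.
System B unavailable [AND]: Inboard pressure line failed=not, Backup reservoir failed=occurs → not all inputs occur → does not occur.
Left circuit fails [AND]: #1 case drain is inoperative=not, Shutoff valve fails=not → not all inputs occur → does not occur.
PTU path unavailable [AND]: Emergency electric pump degraded=occurs, Left circuit fails=not, Reserve engine-driven pump fails=not → not all inputs occur → does not occur.
System A inoperative [OR]: North selector valve trips=not, System B unavailable=not, PTU path unavailable=not → no input occurs → does not occur.
Standby system down [AND]: C selector valve 2 failed=not, Reserve pressure line 2 trips=occurs → not all inputs occur → does not occur.
Right circuit inoperative [AND]: Aft accumulator degraded=not, B return filter fails=occurs, Inboard PTU is out=occurs, Standby system down=not → not all inputs occur → does not occur.
Aircraft hydraulic pressure lost [OR]: System A inoperative=not, Right circuit inoperative=not → no input occurs → does not occur.

No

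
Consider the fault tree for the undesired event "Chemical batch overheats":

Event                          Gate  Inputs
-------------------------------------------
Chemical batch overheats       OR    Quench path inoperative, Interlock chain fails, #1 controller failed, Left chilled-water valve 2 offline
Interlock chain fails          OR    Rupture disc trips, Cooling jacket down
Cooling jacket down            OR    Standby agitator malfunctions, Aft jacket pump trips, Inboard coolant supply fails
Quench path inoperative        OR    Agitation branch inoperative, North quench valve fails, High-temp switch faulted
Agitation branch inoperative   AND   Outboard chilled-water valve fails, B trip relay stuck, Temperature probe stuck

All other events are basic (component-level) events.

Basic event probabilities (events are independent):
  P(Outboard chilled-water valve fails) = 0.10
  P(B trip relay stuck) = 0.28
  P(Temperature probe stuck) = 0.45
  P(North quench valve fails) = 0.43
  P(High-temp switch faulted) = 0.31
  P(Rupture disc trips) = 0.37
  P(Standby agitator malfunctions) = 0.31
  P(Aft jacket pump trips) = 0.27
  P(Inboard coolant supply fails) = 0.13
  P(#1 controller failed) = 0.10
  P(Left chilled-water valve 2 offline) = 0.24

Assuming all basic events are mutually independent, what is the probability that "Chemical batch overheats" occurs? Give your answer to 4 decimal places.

0.9267

P(Agitation branch inoperative) [AND] = 0.10 × 0.28 × 0.45 = 0.012600
P(Quench path inoperative) [OR] = 1 − (1−0.012600) × (1−0.43) × (1−0.31) = 0.611656
P(Cooling jacket down) [OR] = 1 − (1−0.31) × (1−0.27) × (1−0.13) = 0.561781
P(Interlock chain fails) [OR] = 1 − (1−0.37) × (1−0.561781) = 0.723922
P(Chemical batch overheats) [OR] = 1 − (1−0.611656) × (1−0.723922) × (1−0.10) × (1−0.24) = 0.926666
Rounded to 4 decimal places: P(Chemical batch overheats) ≈ 0.9267.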